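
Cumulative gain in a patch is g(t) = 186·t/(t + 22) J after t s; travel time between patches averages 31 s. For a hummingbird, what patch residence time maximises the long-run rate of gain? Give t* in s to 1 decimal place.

26.1 s

By the marginal value theorem, leave when the instantaneous gain rate g'(t) equals the habitat-wide average g(t)/(T + t).
g'(t) = 186·22/(t + 22)². Setting 186·22/(t+22)² = 186t/[(t+22)(31+t)] gives 22(31+t) = t(t+22), so t² = 22×31 = 682.
t* = √682 = 26.12 s.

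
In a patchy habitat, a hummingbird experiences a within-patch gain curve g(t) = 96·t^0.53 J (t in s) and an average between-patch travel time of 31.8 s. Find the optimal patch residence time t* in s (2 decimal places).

35.86 s

Maximise g(t)/(T+t): set derivative to zero → g'(t)(T+t) = g(t).
g'(t) = 0.53·96·t^-0.47. Setting 0.53·96·t^-0.47 = 96·t^0.53/(31.8+t) gives 0.53(31.8+t) = t, so 0.47·t = 0.53×31.8.
t* = 0.53×31.8/0.47 = 35.86 s.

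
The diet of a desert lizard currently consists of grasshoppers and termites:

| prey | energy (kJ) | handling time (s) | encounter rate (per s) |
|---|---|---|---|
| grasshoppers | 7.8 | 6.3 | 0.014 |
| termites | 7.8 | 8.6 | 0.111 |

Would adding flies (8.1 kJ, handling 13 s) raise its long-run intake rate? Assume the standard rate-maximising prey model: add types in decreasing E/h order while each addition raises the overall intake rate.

On grasshoppers and termites alone, R = ΣλE/(1+Σλh) = 0.975/2.043 = 0.4773 kJ/s.
flies: E/h = 8.1/13 = 0.6231 kJ/s.
0.6231 > 0.4773, so adding flies raises the average — include it.

Yes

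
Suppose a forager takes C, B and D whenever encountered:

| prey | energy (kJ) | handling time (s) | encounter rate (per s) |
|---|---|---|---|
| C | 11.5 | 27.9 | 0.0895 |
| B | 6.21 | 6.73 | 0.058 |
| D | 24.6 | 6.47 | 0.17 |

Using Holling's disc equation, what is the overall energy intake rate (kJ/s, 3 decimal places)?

Energy encountered per unit search time: 0.0895×11.5 + 0.058×6.21 + 0.17×24.6 = 5.571 kJ/s.
Handling time per unit search time: 0.0895×27.9 + 0.058×6.73 + 0.17×6.47 = 3.987.
Rate = 5.571/(1 + 3.987) = 1.117 kJ/s.

1.117 kJ/s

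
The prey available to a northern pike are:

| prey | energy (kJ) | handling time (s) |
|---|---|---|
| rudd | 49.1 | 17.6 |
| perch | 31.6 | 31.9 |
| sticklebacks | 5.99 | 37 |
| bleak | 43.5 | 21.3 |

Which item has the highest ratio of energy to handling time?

rudd

Profitability E/h (kJ/s): rudd = 49.1/17.6 = 2.79, perch = 31.6/31.9 = 0.991, sticklebacks = 5.99/37 = 0.162, bleak = 43.5/21.3 = 2.04.
Ranked: rudd > bleak > perch > sticklebacks.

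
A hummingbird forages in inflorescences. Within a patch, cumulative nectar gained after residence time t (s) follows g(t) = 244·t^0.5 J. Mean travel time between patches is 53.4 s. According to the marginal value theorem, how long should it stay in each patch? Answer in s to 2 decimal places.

Maximise g(t)/(T+t): set derivative to zero → g'(t)(T+t) = g(t).
g'(t) = 0.5·244·t^-0.5. Setting 0.5·244·t^-0.5 = 244·t^0.5/(53.4+t) gives 0.5(53.4+t) = t, so 0.50·t = 0.5×53.4.
t* = 0.5×53.4/0.50 = 53.4 s.

53.40 s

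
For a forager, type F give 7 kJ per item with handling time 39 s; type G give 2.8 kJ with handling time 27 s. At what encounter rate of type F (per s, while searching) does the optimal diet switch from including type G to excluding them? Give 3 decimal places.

0.035 per s

At the threshold, the rate on type F alone equals the profitability of type G: λ·7/(1 + λ·39) = 2.8/27 = 0.1037.
Rearranging, λ(7 − 0.1037×39) = 0.1037, so λ = 0.1037/2.956 = 0.03509 per s.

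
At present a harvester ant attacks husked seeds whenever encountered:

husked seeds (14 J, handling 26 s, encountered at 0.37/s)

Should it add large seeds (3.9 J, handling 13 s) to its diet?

Current rate: (0.37×14)/(1 + 0.37×26) = 0.4878 J/s.
Profitability of large seeds: 3.9/13 = 0.3 J/s.
Since 0.3 < R, time spent handling large seeds is better spent searching.

No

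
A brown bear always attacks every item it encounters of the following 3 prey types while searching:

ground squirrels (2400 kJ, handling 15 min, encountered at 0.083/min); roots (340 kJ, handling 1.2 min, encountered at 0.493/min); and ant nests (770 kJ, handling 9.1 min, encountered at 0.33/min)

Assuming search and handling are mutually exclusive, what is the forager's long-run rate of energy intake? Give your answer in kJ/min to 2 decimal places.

R = (0.083×2400 + 0.493×340 + 0.33×770) / (1 + 0.083×15 + 0.493×1.2 + 0.33×9.1) = 620.9/5.84 = 106.3 kJ/min.

106.33 kJ/min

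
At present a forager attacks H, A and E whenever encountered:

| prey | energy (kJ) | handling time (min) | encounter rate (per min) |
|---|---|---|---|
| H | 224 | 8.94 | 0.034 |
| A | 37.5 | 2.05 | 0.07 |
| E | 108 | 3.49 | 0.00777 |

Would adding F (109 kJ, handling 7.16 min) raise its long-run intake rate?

On H, A and E alone, R = ΣλE/(1+Σλh) = 11.08/1.475 = 7.514 kJ/min.
F: E/h = 109/7.16 = 15.22 kJ/min.
Since 15.22 > R, including F increases the long-run rate.

Yes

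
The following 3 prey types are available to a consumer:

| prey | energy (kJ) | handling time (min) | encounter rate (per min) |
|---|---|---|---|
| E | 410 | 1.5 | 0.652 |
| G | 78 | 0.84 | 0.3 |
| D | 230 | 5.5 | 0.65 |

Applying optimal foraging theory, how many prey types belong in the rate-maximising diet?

E/h in descending order: E 273, G 92.9, D 41.8 kJ/min. The optimal diet is the largest prefix of this list for which every included type satisfies E_i/h_i > R on the types above it.
Rate on top 1: 135.1. G: 92.9 < 135.1 → exclude; stop.
Optimal diet: E — 1 of 3 types.

1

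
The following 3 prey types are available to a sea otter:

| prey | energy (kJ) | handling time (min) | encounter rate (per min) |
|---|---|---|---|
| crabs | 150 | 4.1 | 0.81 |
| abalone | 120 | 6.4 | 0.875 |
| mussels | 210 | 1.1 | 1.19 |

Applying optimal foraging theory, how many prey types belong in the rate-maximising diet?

Rank by E/h (kJ/min): mussels 191, crabs 36.6, abalone 18.8. Include each in turn until the next type's E/h falls below the running intake rate.
Rate on top 1: 108.2. crabs: 36.6 < 108.2 → exclude; stop.
Optimal diet: mussels — 1 of 3 types.

1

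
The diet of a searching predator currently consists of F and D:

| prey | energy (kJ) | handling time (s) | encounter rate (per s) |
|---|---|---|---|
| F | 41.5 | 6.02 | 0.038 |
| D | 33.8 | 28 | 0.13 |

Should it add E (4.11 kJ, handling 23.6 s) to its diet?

No

On F and D alone, R = ΣλE/(1+Σλh) = 5.971/4.869 = 1.226 kJ/s.
Profitability of E: 4.11/23.6 = 0.1742 kJ/s.
0.1742 < 1.226, so adding E would lower the average — exclude it.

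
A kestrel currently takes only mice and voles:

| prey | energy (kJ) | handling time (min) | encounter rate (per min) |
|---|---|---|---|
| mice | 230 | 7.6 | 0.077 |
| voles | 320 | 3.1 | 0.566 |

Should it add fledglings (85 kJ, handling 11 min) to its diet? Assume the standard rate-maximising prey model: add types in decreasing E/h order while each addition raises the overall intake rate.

No

Current rate: (0.077×230 + 0.566×320)/(1 + 0.077×7.6 + 0.566×3.1) = 59.53 kJ/min.
fledglings: E/h = 85/11 = 7.727 kJ/min.
7.727 < 59.53, so adding fledglings would lower the average — exclude it.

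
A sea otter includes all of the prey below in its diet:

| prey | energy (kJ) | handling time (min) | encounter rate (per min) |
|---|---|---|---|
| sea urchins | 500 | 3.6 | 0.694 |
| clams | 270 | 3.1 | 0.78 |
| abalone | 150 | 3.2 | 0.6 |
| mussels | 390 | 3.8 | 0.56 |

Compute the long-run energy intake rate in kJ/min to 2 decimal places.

86.91 kJ/min

R = (0.694×500 + 0.78×270 + 0.6×150 + 0.56×390) / (1 + 0.694×3.6 + 0.78×3.1 + 0.6×3.2 + 0.56×3.8) = 866/9.964 = 86.91 kJ/min.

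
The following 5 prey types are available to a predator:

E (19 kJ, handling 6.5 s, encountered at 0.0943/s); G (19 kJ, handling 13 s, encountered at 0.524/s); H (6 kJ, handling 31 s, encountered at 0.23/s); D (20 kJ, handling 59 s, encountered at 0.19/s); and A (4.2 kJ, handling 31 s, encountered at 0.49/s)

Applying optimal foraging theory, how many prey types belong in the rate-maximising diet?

2

Rank by E/h (kJ/s): E 2.92, G 1.46, D 0.339, H 0.194, A 0.135. Include each in turn until the next type's E/h falls below the running intake rate.
Rate on top 1: 1.111. G: 1.46 > 1.111 → include.
Rate on top 2: 1.394. D: 0.339 < 1.394 → exclude; stop.
Optimal diet: E, G — 2 of 5 types.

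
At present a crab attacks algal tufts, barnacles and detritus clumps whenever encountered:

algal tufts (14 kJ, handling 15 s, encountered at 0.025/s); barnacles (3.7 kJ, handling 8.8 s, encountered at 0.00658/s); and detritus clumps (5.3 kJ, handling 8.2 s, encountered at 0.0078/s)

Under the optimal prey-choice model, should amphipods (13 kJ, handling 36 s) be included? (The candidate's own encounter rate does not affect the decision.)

Yes

Current rate: (0.025×14 + 0.00658×3.7 + 0.0078×5.3)/(1 + 0.025×15 + 0.00658×8.8 + 0.0078×8.2) = 0.2777 kJ/s.
Profitability of amphipods: 13/36 = 0.3611 kJ/s.
0.3611 > 0.2777, so adding amphipods raises the average — include it.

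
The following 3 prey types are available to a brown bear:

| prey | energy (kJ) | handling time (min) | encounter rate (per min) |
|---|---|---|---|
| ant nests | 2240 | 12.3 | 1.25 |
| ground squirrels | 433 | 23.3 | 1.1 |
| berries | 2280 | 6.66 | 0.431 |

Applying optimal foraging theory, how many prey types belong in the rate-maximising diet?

Profitabilities (E/h, kJ/min): berries 342, ant nests 182, ground squirrels 18.6. Add prey in this order while the next type's profitability exceeds the intake rate on those already taken.
Rate on top 1: 253.9. ant nests: 182 < 253.9 → exclude; stop.
Optimal diet: berries — 1 of 3 types.

1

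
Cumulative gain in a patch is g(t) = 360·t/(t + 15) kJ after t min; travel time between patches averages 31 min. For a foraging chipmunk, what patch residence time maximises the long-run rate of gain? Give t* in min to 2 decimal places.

Optimal t* satisfies g'(t*) = g(t*)/(T + t*).
g'(t) = 360·15/(t + 15)². Setting 360·15/(t+15)² = 360t/[(t+15)(31+t)] gives 15(31+t) = t(t+15), so t² = 15×31 = 465.
t* = √465 = 21.56 min.

21.56 min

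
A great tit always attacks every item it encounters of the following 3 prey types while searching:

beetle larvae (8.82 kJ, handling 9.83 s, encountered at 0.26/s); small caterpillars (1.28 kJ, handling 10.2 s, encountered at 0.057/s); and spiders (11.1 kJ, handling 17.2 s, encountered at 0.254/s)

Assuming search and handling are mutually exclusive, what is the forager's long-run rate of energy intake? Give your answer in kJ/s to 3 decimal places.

Energy encountered per unit search time: 0.26×8.82 + 0.057×1.28 + 0.254×11.1 = 5.186 kJ/s.
Handling time per unit search time: 0.26×9.83 + 0.057×10.2 + 0.254×17.2 = 7.506.
Rate = 5.186/(1 + 7.506) = 0.6096 kJ/s.

0.610 kJ/s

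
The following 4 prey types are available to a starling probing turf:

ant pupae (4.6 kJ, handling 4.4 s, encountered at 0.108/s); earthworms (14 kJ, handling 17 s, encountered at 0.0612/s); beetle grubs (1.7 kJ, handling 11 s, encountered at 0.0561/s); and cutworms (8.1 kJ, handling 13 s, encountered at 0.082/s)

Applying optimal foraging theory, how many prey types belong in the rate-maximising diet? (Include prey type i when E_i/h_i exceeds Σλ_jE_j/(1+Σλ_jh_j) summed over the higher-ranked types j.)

E/h in descending order: ant pupae 1.05, earthworms 0.824, cutworms 0.623, beetle grubs 0.155 kJ/s. The optimal diet is the largest prefix of this list for which every included type satisfies E_i/h_i > R on the types above it.
Rate on top 1: 0.3368. earthworms: 0.824 > 0.3368 → include.
Rate on top 2: 0.5381. cutworms: 0.623 > 0.5381 → include.
Rate on top 3: 0.5634. beetle grubs: 0.155 < 0.5634 → exclude; stop.
Optimal diet: ant pupae, earthworms, cutworms — 3 of 4 types.

3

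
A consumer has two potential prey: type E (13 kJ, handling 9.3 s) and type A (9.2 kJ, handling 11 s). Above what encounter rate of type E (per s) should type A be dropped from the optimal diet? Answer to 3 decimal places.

0.160 per s

Drop type A once their profitability E₂/h₂ falls below the rate achievable on type E alone: E₂/h₂ = λE₁/(1 + λh₁).
Solve for λ: λE₁h₂ = E₂(1 + λh₁) → λ(E₁h₂ − E₂h₁) = E₂ → λ = E₂/(E₁h₂ − E₂h₁).
λ = 9.2/(13×11 − 9.2×9.3) = 9.2/57.44 = 0.1602 per s.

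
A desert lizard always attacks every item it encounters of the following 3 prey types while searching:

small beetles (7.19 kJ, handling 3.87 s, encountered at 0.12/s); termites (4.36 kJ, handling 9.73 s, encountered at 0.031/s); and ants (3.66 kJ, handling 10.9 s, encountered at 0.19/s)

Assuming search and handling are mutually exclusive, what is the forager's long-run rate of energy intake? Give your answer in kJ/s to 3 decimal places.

0.441 kJ/s

R = Σλ_iE_i / (1 + Σλ_ih_i)
Numerator: 0.12×7.19 + 0.031×4.36 + 0.19×3.66 = 1.693
Denominator: 1 + 0.12×3.87 + 0.031×9.73 + 0.19×10.9 = 3.837
R = 1.693/3.837 = 0.4413 kJ/s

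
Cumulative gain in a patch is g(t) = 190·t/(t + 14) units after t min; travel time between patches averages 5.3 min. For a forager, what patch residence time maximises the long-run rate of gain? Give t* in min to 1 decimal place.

Maximise g(t)/(T+t): set derivative to zero → g'(t)(T+t) = g(t).
g'(t) = 190·14/(t + 14)². Setting 190·14/(t+14)² = 190t/[(t+14)(5.3+t)] gives 14(5.3+t) = t(t+14), so t² = 14×5.3 = 74.2.
t* = √74.2 = 8.614 min.

8.6 min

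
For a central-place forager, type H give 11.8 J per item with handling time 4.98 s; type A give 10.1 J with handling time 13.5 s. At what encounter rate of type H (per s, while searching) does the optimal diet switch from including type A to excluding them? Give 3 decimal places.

0.093 per s

Drop type A once their profitability E₂/h₂ falls below the rate achievable on type H alone: E₂/h₂ = λE₁/(1 + λh₁).
Solve for λ: λE₁h₂ = E₂(1 + λh₁) → λ(E₁h₂ − E₂h₁) = E₂ → λ = E₂/(E₁h₂ − E₂h₁).
λ = 10.1/(11.8×13.5 − 10.1×4.98) = 10.1/109 = 0.09266 per s.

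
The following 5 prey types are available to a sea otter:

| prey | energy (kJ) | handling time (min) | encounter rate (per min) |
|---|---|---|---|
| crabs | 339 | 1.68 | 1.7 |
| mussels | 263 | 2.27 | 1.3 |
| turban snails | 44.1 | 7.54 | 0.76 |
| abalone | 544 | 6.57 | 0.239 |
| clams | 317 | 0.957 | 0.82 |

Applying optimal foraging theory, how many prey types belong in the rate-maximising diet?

Rank by E/h (kJ/min): clams 331, crabs 202, mussels 116, abalone 82.8, turban snails 5.85. Include each in turn until the next type's E/h falls below the running intake rate.
Rate on top 1: 145.6. crabs: 202 > 145.6 → include.
Rate on top 2: 180.2. mussels: 116 < 180.2 → exclude; stop.
Optimal diet: clams, crabs — 2 of 5 types.

2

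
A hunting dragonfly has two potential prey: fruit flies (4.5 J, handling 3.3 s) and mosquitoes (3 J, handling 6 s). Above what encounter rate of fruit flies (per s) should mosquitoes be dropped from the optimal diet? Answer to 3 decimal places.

The zero-one rule: include mosquitoes iff E₂/h₂ > λE₁/(1+λh₁). Equality gives the switch point.
λE₁h₂ = E₂ + λE₂h₁ ⇒ λ = E₂/(E₁h₂ − E₂h₁) = 3/(27 − 9.9) = 0.1754 per s.

0.175 per s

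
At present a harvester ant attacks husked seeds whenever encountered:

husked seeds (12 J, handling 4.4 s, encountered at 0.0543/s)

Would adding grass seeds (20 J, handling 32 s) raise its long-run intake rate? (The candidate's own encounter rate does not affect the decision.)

Yes

On husked seeds alone, R = ΣλE/(1+Σλh) = 0.6516/1.239 = 0.5259 J/s.
grass seeds: E/h = 20/32 = 0.625 J/s.
0.625 > 0.5259, so adding grass seeds raises the average — include it.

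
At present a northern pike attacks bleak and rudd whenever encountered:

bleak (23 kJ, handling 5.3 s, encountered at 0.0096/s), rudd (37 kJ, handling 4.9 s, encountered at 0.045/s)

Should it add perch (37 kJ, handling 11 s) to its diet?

Yes

On bleak and rudd alone, R = ΣλE/(1+Σλh) = 1.886/1.271 = 1.483 kJ/s.
perch: E/h = 37/11 = 3.364 kJ/s.
Since 3.364 > R, including perch increases the long-run rate.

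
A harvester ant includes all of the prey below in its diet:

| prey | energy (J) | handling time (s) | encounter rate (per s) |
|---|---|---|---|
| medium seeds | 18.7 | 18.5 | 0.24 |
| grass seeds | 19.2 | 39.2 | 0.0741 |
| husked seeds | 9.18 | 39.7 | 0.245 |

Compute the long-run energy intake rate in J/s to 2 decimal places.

R = (0.24×18.7 + 0.0741×19.2 + 0.245×9.18) / (1 + 0.24×18.5 + 0.0741×39.2 + 0.245×39.7) = 8.16/18.07 = 0.4515 J/s.

0.45 J/s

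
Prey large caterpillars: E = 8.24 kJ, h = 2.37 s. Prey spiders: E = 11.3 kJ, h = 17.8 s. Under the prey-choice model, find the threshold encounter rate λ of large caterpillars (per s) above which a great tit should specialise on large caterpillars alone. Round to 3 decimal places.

0.094 per s

At the threshold, the rate on large caterpillars alone equals the profitability of spiders: λ·8.24/(1 + λ·2.37) = 11.3/17.8 = 0.6348.
Rearranging, λ(8.24 − 0.6348×2.37) = 0.6348, so λ = 0.6348/6.735 = 0.09425 per s.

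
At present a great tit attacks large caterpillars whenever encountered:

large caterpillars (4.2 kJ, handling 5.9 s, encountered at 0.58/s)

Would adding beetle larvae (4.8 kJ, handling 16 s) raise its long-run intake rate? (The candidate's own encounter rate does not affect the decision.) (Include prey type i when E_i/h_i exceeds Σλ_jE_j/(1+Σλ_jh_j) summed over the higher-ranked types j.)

No

Intake rate on the current diet: R = (0.58×4.2) / (1 + 0.58×5.9) = 2.436/4.422 = 0.5509 kJ/s.
Profitability of beetle larvae: 4.8/16 = 0.3 kJ/s.
Since 0.3 < R, time spent handling beetle larvae is better spent searching.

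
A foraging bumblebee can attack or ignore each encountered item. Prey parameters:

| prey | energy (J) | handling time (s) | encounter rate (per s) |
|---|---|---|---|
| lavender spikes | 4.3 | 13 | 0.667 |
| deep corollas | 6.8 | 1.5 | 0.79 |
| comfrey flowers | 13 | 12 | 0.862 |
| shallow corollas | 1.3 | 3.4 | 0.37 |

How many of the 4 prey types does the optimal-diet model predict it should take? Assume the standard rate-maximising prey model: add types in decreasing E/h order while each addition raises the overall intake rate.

Rank by E/h (J/s): deep corollas 4.53, comfrey flowers 1.08, shallow corollas 0.382, lavender spikes 0.331. Include each in turn until the next type's E/h falls below the running intake rate.
Rate on top 1: 2.459. comfrey flowers: 1.08 < 2.459 → exclude; stop.
Optimal diet: deep corollas — 1 of 4 types.

1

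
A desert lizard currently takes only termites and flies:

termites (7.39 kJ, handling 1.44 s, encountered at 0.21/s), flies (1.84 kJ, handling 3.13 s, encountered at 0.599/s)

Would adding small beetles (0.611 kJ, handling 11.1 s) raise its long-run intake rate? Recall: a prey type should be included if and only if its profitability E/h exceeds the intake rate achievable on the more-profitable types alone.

On termites and flies alone, R = ΣλE/(1+Σλh) = 2.654/3.177 = 0.8353 kJ/s.
Profitability of small beetles: 0.611/11.1 = 0.05505 kJ/s.
Since 0.05505 < R, time spent handling small beetles is better spent searching.

No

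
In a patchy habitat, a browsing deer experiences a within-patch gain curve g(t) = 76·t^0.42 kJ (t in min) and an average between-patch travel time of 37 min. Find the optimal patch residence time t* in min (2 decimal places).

Maximise g(t)/(T+t): set derivative to zero → g'(t)(T+t) = g(t).
g'(t) = 0.42·76·t^-0.58. Setting 0.42·76·t^-0.58 = 76·t^0.42/(37+t) gives 0.42(37+t) = t, so 0.58·t = 0.42×37.
t* = 0.42×37/0.58 = 26.79 min.

26.79 min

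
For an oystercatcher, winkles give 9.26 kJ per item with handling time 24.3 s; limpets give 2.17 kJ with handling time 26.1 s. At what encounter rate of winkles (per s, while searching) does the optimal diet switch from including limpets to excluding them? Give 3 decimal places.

Drop limpets once their profitability E₂/h₂ falls below the rate achievable on winkles alone: E₂/h₂ = λE₁/(1 + λh₁).
Solve for λ: λE₁h₂ = E₂(1 + λh₁) → λ(E₁h₂ − E₂h₁) = E₂ → λ = E₂/(E₁h₂ − E₂h₁).
λ = 2.17/(9.26×26.1 − 2.17×24.3) = 2.17/189 = 0.01148 per s.

0.011 per s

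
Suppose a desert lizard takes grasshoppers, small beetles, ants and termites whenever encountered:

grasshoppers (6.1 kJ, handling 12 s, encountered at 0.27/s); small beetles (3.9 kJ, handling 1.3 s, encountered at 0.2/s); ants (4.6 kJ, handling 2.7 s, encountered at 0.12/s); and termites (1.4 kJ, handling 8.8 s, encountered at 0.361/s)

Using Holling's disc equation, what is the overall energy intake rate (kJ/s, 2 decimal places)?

R = Σλ_iE_i / (1 + Σλ_ih_i)
Numerator: 0.27×6.1 + 0.2×3.9 + 0.12×4.6 + 0.361×1.4 = 3.484
Denominator: 1 + 0.27×12 + 0.2×1.3 + 0.12×2.7 + 0.361×8.8 = 8.001
R = 3.484/8.001 = 0.4355 kJ/s

0.44 kJ/s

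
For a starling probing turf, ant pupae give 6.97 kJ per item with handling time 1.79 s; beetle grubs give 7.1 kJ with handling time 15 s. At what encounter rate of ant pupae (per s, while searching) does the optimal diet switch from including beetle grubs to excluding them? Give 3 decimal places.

The zero-one rule: include beetle grubs iff E₂/h₂ > λE₁/(1+λh₁). Equality gives the switch point.
λE₁h₂ = E₂ + λE₂h₁ ⇒ λ = E₂/(E₁h₂ − E₂h₁) = 7.1/(104.5 − 12.71) = 0.07731 per s.

0.077 per s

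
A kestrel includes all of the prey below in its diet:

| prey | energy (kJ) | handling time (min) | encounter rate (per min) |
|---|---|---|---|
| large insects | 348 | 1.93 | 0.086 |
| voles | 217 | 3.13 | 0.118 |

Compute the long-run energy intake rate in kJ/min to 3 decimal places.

R = Σλ_iE_i / (1 + Σλ_ih_i)
Numerator: 0.086×348 + 0.118×217 = 55.53
Denominator: 1 + 0.086×1.93 + 0.118×3.13 = 1.535
R = 55.53/1.535 = 36.17 kJ/min

36.171 kJ/min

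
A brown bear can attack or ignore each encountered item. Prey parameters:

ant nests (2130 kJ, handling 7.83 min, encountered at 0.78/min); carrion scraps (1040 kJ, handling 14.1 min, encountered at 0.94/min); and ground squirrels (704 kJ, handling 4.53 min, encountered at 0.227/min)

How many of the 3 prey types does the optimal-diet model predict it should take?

1

Profitabilities (E/h, kJ/min): ant nests 272, ground squirrels 155, carrion scraps 73.8. Add prey in this order while the next type's profitability exceeds the intake rate on those already taken.
Rate on top 1: 233.8. ground squirrels: 155 < 233.8 → exclude; stop.
Optimal diet: ant nests — 1 of 3 types.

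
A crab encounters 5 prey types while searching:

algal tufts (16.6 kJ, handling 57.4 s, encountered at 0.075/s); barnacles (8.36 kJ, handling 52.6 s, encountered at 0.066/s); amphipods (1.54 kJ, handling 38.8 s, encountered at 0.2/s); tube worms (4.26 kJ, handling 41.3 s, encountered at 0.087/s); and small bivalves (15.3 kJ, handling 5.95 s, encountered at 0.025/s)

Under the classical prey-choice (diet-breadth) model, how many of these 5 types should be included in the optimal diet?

Profitabilities (E/h, kJ/s): small bivalves 2.57, algal tufts 0.289, barnacles 0.159, tube worms 0.103, amphipods 0.0397. Add prey in this order while the next type's profitability exceeds the intake rate on those already taken.
Rate on top 1: 0.333. algal tufts: 0.289 < 0.333 → exclude; stop.
Optimal diet: small bivalves — 1 of 5 types.

1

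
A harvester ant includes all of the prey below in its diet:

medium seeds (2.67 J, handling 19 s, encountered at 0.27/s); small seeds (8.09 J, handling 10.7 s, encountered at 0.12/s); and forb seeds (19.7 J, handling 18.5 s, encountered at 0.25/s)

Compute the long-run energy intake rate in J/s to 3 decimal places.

R = Σλ_iE_i / (1 + Σλ_ih_i)
Numerator: 0.27×2.67 + 0.12×8.09 + 0.25×19.7 = 6.617
Denominator: 1 + 0.27×19 + 0.12×10.7 + 0.25×18.5 = 12.04
R = 6.617/12.04 = 0.5496 J/s

0.550 J/s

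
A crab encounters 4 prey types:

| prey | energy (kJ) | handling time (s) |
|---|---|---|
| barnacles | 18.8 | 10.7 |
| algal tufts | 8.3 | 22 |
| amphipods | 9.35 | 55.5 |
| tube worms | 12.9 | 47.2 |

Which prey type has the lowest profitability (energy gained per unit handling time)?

In descending order of E/h:
barnacles: 18.8/10.7 = 1.76 kJ/s
algal tufts: 8.3/22 = 0.377 kJ/s
tube worms: 12.9/47.2 = 0.273 kJ/s
amphipods: 9.35/55.5 = 0.168 kJ/s

amphipods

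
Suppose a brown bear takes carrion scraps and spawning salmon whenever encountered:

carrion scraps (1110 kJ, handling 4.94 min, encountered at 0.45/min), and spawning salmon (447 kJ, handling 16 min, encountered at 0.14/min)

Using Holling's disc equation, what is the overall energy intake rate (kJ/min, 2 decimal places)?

R = (0.45×1110 + 0.14×447) / (1 + 0.45×4.94 + 0.14×16) = 562.1/5.463 = 102.9 kJ/min.

102.89 kJ/min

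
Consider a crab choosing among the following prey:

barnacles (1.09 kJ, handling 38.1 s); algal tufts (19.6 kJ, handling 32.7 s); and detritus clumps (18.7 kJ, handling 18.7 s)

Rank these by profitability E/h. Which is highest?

In descending order of E/h:
detritus clumps: 18.7/18.7 = 1 kJ/s
algal tufts: 19.6/32.7 = 0.599 kJ/s
barnacles: 1.09/38.1 = 0.0286 kJ/s

detritus clumps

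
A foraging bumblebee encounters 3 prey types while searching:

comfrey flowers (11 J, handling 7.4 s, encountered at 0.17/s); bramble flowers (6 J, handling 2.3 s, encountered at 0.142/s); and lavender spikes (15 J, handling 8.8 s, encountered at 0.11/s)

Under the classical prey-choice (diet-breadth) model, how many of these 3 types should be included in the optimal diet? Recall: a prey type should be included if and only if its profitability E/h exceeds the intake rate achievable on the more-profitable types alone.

Profitabilities (E/h, J/s): bramble flowers 2.61, lavender spikes 1.7, comfrey flowers 1.49. Add prey in this order while the next type's profitability exceeds the intake rate on those already taken.
Rate on top 1: 0.6422. lavender spikes: 1.7 > 0.6422 → include.
Rate on top 2: 1.09. comfrey flowers: 1.49 > 1.09 → include.
Optimal diet: bramble flowers, lavender spikes, comfrey flowers — 3 of 3 types.

3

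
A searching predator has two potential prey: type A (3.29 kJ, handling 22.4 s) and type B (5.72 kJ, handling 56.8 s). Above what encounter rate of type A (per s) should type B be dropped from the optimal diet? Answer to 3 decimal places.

0.097 per s

At the threshold, the rate on type A alone equals the profitability of type B: λ·3.29/(1 + λ·22.4) = 5.72/56.8 = 0.1007.
Rearranging, λ(3.29 − 0.1007×22.4) = 0.1007, so λ = 0.1007/1.034 = 0.09737 per s.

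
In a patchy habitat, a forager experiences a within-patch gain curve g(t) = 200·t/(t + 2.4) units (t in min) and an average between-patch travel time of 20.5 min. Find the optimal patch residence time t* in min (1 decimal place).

Optimal t* satisfies g'(t*) = g(t*)/(T + t*).
g'(t) = 200·2.4/(t + 2.4)². Setting 200·2.4/(t+2.4)² = 200t/[(t+2.4)(20.5+t)] gives 2.4(20.5+t) = t(t+2.4), so t² = 2.4×20.5 = 49.2.
t* = √49.2 = 7.014 min.

7.0 min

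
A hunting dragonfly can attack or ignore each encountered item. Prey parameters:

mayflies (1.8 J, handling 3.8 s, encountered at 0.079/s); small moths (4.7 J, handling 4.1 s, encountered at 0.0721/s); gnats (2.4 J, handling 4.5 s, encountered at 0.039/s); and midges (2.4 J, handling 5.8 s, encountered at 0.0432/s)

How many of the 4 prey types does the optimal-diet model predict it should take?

4

Rank by E/h (J/s): small moths 1.15, gnats 0.533, mayflies 0.474, midges 0.414. Include each in turn until the next type's E/h falls below the running intake rate.
Rate on top 1: 0.2616. gnats: 0.533 > 0.2616 → include.
Rate on top 2: 0.294. mayflies: 0.474 > 0.294 → include.
Rate on top 3: 0.3244. midges: 0.414 > 0.3244 → include.
Optimal diet: small moths, gnats, mayflies, midges — 4 of 4 types.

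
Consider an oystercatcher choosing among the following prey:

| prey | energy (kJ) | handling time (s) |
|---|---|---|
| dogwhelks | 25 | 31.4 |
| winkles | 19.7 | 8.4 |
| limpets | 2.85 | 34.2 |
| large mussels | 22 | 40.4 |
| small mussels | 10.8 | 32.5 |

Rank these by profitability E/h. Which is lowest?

In descending order of E/h:
winkles: 19.7/8.4 = 2.35 kJ/s
dogwhelks: 25/31.4 = 0.796 kJ/s
large mussels: 22/40.4 = 0.545 kJ/s
small mussels: 10.8/32.5 = 0.332 kJ/s
limpets: 2.85/34.2 = 0.0833 kJ/s

limpets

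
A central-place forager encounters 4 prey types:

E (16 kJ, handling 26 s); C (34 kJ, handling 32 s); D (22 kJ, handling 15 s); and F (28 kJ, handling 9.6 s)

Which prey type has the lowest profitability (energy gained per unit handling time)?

Profitability E/h (kJ/s): E = 16/26 = 0.615, C = 34/32 = 1.06, D = 22/15 = 1.47, F = 28/9.6 = 2.92.
Ranked: F > D > C > E.

E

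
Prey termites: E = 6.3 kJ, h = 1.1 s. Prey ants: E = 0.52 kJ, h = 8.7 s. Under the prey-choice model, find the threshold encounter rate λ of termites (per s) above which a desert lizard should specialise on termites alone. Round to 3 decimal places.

The zero-one rule: include ants iff E₂/h₂ > λE₁/(1+λh₁). Equality gives the switch point.
λE₁h₂ = E₂ + λE₂h₁ ⇒ λ = E₂/(E₁h₂ − E₂h₁) = 0.52/(54.81 − 0.572) = 0.009587 per s.

0.010 per s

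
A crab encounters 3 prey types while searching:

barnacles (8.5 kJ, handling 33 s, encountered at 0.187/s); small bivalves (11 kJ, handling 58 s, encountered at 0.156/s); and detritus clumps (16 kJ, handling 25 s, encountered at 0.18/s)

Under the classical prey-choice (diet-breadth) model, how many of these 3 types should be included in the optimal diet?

1

Profitabilities (E/h, kJ/s): detritus clumps 0.64, barnacles 0.258, small bivalves 0.19. Add prey in this order while the next type's profitability exceeds the intake rate on those already taken.
Rate on top 1: 0.5236. barnacles: 0.258 < 0.5236 → exclude; stop.
Optimal diet: detritus clumps — 1 of 3 types.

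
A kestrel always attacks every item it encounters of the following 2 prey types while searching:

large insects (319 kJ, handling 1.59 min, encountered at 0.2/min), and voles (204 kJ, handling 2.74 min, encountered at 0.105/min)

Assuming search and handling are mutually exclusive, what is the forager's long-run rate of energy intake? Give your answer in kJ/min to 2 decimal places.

53.07 kJ/min

R = Σλ_iE_i / (1 + Σλ_ih_i)
Numerator: 0.2×319 + 0.105×204 = 85.22
Denominator: 1 + 0.2×1.59 + 0.105×2.74 = 1.606
R = 85.22/1.606 = 53.07 kJ/min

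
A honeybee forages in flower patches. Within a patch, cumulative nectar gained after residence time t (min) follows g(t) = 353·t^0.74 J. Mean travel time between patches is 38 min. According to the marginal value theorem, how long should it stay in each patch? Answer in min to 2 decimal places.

Optimal t* satisfies g'(t*) = g(t*)/(T + t*).
g'(t) = 0.74·353·t^-0.26. Setting 0.74·353·t^-0.26 = 353·t^0.74/(38+t) gives 0.74(38+t) = t, so 0.26·t = 0.74×38.
t* = 0.74×38/0.26 = 108.2 min.

108.15 min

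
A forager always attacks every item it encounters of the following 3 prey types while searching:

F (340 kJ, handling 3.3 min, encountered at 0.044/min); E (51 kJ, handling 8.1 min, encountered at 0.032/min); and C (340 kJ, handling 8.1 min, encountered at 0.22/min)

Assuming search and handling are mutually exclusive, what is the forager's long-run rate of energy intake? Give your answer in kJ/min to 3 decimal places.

28.682 kJ/min

Energy encountered per unit search time: 0.044×340 + 0.032×51 + 0.22×340 = 91.39 kJ/min.
Handling time per unit search time: 0.044×3.3 + 0.032×8.1 + 0.22×8.1 = 2.186.
Rate = 91.39/(1 + 2.186) = 28.68 kJ/min.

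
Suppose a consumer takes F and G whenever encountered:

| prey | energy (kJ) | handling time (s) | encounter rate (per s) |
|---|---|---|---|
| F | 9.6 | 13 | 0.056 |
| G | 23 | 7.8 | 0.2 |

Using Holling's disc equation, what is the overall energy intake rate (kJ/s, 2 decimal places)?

1.56 kJ/s

Energy encountered per unit search time: 0.056×9.6 + 0.2×23 = 5.138 kJ/s.
Handling time per unit search time: 0.056×13 + 0.2×7.8 = 2.288.
Rate = 5.138/(1 + 2.288) = 1.563 kJ/s.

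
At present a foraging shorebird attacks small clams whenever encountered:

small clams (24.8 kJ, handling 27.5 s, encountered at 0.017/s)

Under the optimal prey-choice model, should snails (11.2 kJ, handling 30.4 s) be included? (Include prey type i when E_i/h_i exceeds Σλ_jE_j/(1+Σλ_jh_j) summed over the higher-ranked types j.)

Current rate: (0.017×24.8)/(1 + 0.017×27.5) = 0.2873 kJ/s.
snails: E/h = 11.2/30.4 = 0.3684 kJ/s.
0.3684 > 0.2873, so adding snails raises the average — include it.

Yes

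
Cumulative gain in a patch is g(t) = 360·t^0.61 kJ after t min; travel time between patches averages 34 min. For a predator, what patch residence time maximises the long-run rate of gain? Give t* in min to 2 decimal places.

53.18 min

By the marginal value theorem, leave when the instantaneous gain rate g'(t) equals the habitat-wide average g(t)/(T + t).
g'(t) = 0.61·360·t^-0.39. Setting 0.61·360·t^-0.39 = 360·t^0.61/(34+t) gives 0.61(34+t) = t, so 0.39·t = 0.61×34.
t* = 0.61×34/0.39 = 53.18 min.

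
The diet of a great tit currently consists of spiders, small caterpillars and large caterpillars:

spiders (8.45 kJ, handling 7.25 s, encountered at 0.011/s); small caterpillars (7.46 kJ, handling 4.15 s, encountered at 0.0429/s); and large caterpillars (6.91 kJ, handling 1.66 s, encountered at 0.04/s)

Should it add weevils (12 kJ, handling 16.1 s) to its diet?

Yes

On spiders, small caterpillars and large caterpillars alone, R = ΣλE/(1+Σλh) = 0.6894/1.324 = 0.5206 kJ/s.
Profitability of weevils: 12/16.1 = 0.7453 kJ/s.
Since 0.7453 > R, including weevils increases the long-run rate.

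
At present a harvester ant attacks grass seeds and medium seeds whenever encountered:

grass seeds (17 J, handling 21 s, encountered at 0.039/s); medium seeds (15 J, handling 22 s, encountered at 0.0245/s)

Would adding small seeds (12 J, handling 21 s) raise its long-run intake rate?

Yes

On grass seeds and medium seeds alone, R = ΣλE/(1+Σλh) = 1.03/2.358 = 0.437 J/s.
Profitability of small seeds: 12/21 = 0.5714 J/s.
Since 0.5714 > R, including small seeds increases the long-run rate.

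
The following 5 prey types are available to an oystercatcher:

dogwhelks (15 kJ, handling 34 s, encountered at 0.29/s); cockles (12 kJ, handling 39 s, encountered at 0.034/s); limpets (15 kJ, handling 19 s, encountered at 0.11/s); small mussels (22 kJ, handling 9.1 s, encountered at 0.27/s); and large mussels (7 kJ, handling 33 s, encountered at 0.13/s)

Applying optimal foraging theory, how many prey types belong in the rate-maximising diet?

Rank by E/h (kJ/s): small mussels 2.42, limpets 0.789, dogwhelks 0.441, cockles 0.308, large mussels 0.212. Include each in turn until the next type's E/h falls below the running intake rate.
Rate on top 1: 1.718. limpets: 0.789 < 1.718 → exclude; stop.
Optimal diet: small mussels — 1 of 5 types.

1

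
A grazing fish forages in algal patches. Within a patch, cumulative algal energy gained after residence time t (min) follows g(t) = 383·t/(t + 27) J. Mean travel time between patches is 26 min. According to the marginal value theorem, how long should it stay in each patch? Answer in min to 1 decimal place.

By the marginal value theorem, leave when the instantaneous gain rate g'(t) equals the habitat-wide average g(t)/(T + t).
g'(t) = 383·27/(t + 27)². Setting 383·27/(t+27)² = 383t/[(t+27)(26+t)] gives 27(26+t) = t(t+27), so t² = 27×26 = 702.
t* = √702 = 26.5 min.

26.5 min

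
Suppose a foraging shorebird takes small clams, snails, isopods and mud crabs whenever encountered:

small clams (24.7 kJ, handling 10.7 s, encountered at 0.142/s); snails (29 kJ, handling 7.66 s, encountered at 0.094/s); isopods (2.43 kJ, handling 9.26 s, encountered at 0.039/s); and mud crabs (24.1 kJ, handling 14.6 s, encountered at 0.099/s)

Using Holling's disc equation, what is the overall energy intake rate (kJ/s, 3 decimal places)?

1.727 kJ/s

Energy encountered per unit search time: 0.142×24.7 + 0.094×29 + 0.039×2.43 + 0.099×24.1 = 8.714 kJ/s.
Handling time per unit search time: 0.142×10.7 + 0.094×7.66 + 0.039×9.26 + 0.099×14.6 = 4.046.
Rate = 8.714/(1 + 4.046) = 1.727 kJ/s.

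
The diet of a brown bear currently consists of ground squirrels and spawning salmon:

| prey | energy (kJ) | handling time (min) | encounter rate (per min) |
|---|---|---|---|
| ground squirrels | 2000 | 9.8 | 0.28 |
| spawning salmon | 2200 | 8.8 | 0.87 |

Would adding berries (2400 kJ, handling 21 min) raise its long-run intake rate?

Intake rate on the current diet: R = (0.28×2000 + 0.87×2200) / (1 + 0.28×9.8 + 0.87×8.8) = 2474/11.4 = 217 kJ/min.
Profitability of berries: 2400/21 = 114.3 kJ/min.
Since 114.3 < R, time spent handling berries is better spent searching.

No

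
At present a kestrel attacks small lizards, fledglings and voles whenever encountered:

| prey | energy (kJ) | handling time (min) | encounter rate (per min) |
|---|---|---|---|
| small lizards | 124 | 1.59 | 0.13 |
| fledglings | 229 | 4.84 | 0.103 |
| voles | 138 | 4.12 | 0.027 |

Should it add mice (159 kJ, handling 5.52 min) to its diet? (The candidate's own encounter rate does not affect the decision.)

Current rate: (0.13×124 + 0.103×229 + 0.027×138)/(1 + 0.13×1.59 + 0.103×4.84 + 0.027×4.12) = 23.91 kJ/min.
mice: E/h = 159/5.52 = 28.8 kJ/min.
28.8 > 23.91, so adding mice raises the average — include it.

Yes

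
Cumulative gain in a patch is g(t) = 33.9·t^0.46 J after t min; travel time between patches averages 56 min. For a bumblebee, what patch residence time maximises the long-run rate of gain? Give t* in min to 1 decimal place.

Optimal t* satisfies g'(t*) = g(t*)/(T + t*).
g'(t) = 0.46·33.9·t^-0.54. Setting 0.46·33.9·t^-0.54 = 33.9·t^0.46/(56+t) gives 0.46(56+t) = t, so 0.54·t = 0.46×56.
t* = 0.46×56/0.54 = 47.7 min.

47.7 min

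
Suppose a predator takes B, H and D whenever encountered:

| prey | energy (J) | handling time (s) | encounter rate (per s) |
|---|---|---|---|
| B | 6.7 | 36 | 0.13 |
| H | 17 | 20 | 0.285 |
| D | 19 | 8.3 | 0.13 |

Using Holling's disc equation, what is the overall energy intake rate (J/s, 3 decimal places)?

0.657 J/s

R = (0.13×6.7 + 0.285×17 + 0.13×19) / (1 + 0.13×36 + 0.285×20 + 0.13×8.3) = 8.186/12.46 = 0.657 J/s.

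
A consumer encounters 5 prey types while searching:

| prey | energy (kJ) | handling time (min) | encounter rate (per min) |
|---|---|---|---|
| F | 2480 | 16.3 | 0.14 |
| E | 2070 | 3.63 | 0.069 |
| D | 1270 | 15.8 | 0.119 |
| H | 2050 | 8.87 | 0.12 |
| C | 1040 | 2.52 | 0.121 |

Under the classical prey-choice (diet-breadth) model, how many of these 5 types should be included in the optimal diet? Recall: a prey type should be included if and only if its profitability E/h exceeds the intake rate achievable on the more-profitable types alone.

3

E/h in descending order: E 570, C 413, H 231, F 152, D 80.4 kJ/min. The optimal diet is the largest prefix of this list for which every included type satisfies E_i/h_i > R on the types above it.
Rate on top 1: 114.2. C: 413 > 114.2 → include.
Rate on top 2: 172.7. H: 231 > 172.7 → include.
Rate on top 3: 196.5. F: 152 < 196.5 → exclude; stop.
Optimal diet: E, C, H — 3 of 5 types.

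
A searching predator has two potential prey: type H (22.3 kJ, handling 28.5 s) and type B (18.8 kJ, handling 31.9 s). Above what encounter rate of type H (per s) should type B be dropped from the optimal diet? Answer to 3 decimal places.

At the threshold, the rate on type H alone equals the profitability of type B: λ·22.3/(1 + λ·28.5) = 18.8/31.9 = 0.5893.
Rearranging, λ(22.3 − 0.5893×28.5) = 0.5893, so λ = 0.5893/5.504 = 0.1071 per s.

0.107 per s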